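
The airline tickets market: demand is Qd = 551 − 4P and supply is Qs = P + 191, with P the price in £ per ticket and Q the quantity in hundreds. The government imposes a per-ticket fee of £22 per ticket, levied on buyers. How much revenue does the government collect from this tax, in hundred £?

Without the tax, 551 − 4P = P + 191 gives 5P = 360, so P* = £72 and Q* = 263.
With the tax collected from buyers, demand (in seller-price terms) shifts: Qd = 551 − 4(P + 22).
Solving gives Q = 245.4 with buyers paying £76.4 and suppliers receiving £54.4 (the £22 wedge).
Revenue = t · Q = 22 · 245.4 = £5398.8.

Tax revenue = £5398.8 hundred.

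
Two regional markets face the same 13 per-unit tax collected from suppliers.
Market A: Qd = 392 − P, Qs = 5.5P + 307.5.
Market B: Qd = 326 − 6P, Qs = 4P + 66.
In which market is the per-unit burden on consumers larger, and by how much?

Market A: pre-tax P* = 13, Q* = 379; post-tax Q = 368; per-unit burden on consumers = 11.
Market B: pre-tax P* = 26, Q* = 170; post-tax Q = 138.8; per-unit burden on consumers = 5.2.
Difference: 11 vs 5.2 → market A is larger by 5.8.

Market A, by 5.8.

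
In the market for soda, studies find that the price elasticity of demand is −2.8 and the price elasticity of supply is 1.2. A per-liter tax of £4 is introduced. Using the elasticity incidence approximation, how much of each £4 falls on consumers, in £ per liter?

Consumers bear ≈ £1.2 per liter.

Incidence ratio: consumers' share ≈ εs / (εs + |εd|) = 1.2 / (1.2 + 2.8) = 0.3.
So consumers bear ≈ 0.3 × £4 = £1.2; suppliers bear £2.8.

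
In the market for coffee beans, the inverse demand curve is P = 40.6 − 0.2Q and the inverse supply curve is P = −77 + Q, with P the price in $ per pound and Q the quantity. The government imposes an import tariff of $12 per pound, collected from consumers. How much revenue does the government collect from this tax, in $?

Tax revenue = $1056.

Inverting to Q(P) form: Qd = 203 − 5P; Qs = P + 77.
Without the tax, 203 − 5P = P + 77 gives 6P = 126, so P* = $21 and Q* = 98.
With the tax collected from consumers, demand (in seller-price terms) shifts: Qd = 203 − 5(P + 12).
New equilibrium: consumers pay $23, producers receive $11, Q = 88. (Wedge: Pb − Ps = 12.)
Revenue = t · Q = 12 · 88 = $1056.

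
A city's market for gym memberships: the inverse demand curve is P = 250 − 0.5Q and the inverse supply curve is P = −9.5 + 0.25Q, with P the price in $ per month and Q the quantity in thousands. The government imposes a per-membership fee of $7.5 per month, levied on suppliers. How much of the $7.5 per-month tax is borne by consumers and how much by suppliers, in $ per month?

Inverting to Q(P) form: Qd = 500 − 2P; Qs = 4P + 38.
Without the tax, 500 − 2P = 4P + 38 gives 6P = 462, so P* = $77 and Q* = 346.
With the tax collected from suppliers, supply shifts: Qs = 4(P − 7.5) + 38.
New equilibrium: consumers pay $82, suppliers receive $74.5, Q = 336. (Wedge: Pb − Ps = 7.5.)
Burden on consumers: $5; on suppliers: $2.5. (They sum to $7.5.)
The less price-elastic side of the market bears the larger share of a per-unit tax.

Consumers bear $5 per month; suppliers bear $2.5 per month.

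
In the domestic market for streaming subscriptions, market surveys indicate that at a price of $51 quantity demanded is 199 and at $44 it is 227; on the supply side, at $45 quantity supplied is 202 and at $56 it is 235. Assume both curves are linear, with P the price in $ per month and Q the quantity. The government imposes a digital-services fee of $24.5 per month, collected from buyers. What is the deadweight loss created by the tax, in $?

Demand slope: (227 − 199)/(44 − 51) = -4, so Qd = 403 − 4P.
Supply slope: (235 − 202)/(56 − 45) = 3, so Qs = 3P + 67.
Before the tax: set 403 − 4P = 3P + 67 → P* = $48, Q* = 211.
With the tax collected from buyers, demand (in seller-price terms) shifts: Qd = 403 − 4(P + 24.5).
Solving gives Q = 169 with buyers paying $58.5 and producers receiving $34 (the $24.5 wedge).
Quantity falls by |ΔQ| = |211 − 169| = 42.
DWL = ½ · t · |ΔQ| = ½ · 24.5 · 42 = $514.5.

Deadweight loss = $514.5.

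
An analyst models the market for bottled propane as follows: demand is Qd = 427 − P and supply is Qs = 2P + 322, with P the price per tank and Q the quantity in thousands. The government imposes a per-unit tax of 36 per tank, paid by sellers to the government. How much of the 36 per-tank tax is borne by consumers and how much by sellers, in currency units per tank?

Without the tax, 427 − P = 2P + 322 gives 3P = 105, so P* = 35 and Q* = 392.
With the tax collected from sellers, supply shifts: Qs = 2(P − 36) + 322.
New equilibrium: consumers pay 59, sellers receive 23, Q = 368. (Wedge: Pb − Ps = 36.)
Burden on consumers: 24; on sellers: 12. (They sum to 36.)
The less price-elastic side of the market bears the larger share of a per-unit tax.

Consumers bear 24 per tank; sellers bear 12 per tank.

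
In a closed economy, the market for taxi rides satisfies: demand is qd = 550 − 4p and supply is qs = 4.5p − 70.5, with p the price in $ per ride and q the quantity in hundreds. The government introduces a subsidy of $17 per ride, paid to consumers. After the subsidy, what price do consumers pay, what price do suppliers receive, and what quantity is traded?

Before the subsidy: set 550 − 4p = 4.5p − 70.5 → p* = $73, q* = 258.
With a per-unit subsidy paid to consumers, each effectively pays p − 17, so demand becomes qd = 550 − 4(p − 17).
New equilibrium: consumers pay $64, suppliers receive $81, q = 294. (Wedge: pb − ps = −17.)

Consumers pay $64; suppliers receive $81; quantity = 294.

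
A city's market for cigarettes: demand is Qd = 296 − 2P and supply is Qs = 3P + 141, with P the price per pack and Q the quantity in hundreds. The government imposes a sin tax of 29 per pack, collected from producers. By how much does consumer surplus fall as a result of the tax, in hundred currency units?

Without the tax, 296 − 2P = 3P + 141 gives 5P = 155, so P* = 31 and Q* = 234.
With the tax collected from producers, supply shifts: Qs = 3(P − 29) + 141.
New equilibrium: consumers pay 48.4, producers receive 19.4, Q = 199.2. (Wedge: Pb − Ps = 29.)
ΔCS is the trapezoid between Q = 199.2 and Q = 234 of height 17.4: ½ · (234 + 199.2) · 17.4 = 3768.84.

Consumer surplus falls by 3768.84 hundred.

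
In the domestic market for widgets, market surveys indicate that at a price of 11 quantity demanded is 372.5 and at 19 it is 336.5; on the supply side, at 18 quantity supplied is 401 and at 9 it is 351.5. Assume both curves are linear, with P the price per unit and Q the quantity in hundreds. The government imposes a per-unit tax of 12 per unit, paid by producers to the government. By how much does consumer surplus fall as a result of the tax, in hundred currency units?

Consumer surplus falls by 2330.79 hundred.

Demand slope: (336.5 − 372.5)/(19 − 11) = -4.5, so Qd = 422 − 4.5P.
Supply slope: (351.5 − 401)/(9 − 18) = 5.5, so Qs = 5.5P + 302.
Without the tax, 422 − 4.5P = 5.5P + 302 gives 10P = 120, so P* = 12 and Q* = 368.
With the tax collected from producers, supply shifts: Qs = 5.5(P − 12) + 302.
New equilibrium: buyers pay 18.6, producers receive 6.6, Q = 338.3. (Wedge: Pb − Ps = 12.)
ΔCS is the trapezoid between Q = 338.3 and Q = 368 of height 6.6: ½ · (368 + 338.3) · 6.6 = 2330.79.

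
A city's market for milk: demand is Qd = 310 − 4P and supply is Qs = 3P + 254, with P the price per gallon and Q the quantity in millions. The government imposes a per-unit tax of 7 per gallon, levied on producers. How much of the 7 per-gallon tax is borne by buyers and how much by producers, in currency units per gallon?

Buyers bear 3 per gallon; producers bear 4 per gallon.

Without the tax, 310 − 4P = 3P + 254 gives 7P = 56, so P* = 8 and Q* = 278.
With the tax collected from producers, supply shifts: Qs = 3(P − 7) + 254.
New equilibrium: buyers pay 11, producers receive 4, Q = 266. (Wedge: Pb − Ps = 7.)
Burden on buyers: 3; on producers: 4. (They sum to 7.)
The less price-elastic side of the market bears the larger share of a per-unit tax.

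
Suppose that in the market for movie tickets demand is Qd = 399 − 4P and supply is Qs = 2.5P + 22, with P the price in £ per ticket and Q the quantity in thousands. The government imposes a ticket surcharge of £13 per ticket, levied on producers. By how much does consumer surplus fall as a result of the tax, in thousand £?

Without the tax, 399 − 4P = 2.5P + 22 gives 6.5P = 377, so P* = £58 and Q* = 167.
With the tax collected from producers, supply shifts: Qs = 2.5(P − 13) + 22.
New equilibrium: buyers pay £63, producers receive £50, Q = 147. (Wedge: Pb − Ps = 13.)
ΔCS is the trapezoid between Q = 147 and Q = 167 of height £5: ½ · (167 + 147) · 5 = £785.

Consumer surplus falls by £785 thousand.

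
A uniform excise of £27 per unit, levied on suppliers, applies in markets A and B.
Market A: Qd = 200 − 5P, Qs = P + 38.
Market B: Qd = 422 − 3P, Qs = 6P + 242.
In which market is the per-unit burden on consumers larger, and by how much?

Market A: pre-tax P* = £27, Q* = 65; post-tax Q = 42.5; per-unit burden on consumers = £4.5.
Market B: pre-tax P* = £20, Q* = 362; post-tax Q = 308; per-unit burden on consumers = £18.
Difference: £4.5 vs £18 → market B is larger by £13.5.

Market B, by £13.5.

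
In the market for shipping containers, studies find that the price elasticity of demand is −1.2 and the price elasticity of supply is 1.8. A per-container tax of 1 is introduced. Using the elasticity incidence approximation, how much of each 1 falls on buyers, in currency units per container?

Buyers bear ≈ 0.6 per container.

Incidence ratio: buyers' share ≈ εs / (εs + |εd|) = 1.8 / (1.8 + 1.2) = 0.6.
So buyers bear ≈ 0.6 × 1 = 0.6; sellers bear 0.4.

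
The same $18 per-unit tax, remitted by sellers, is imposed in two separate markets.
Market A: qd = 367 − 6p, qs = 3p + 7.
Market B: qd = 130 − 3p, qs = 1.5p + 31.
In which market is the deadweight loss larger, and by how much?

Market A: pre-tax p* = $40, q* = 127; post-tax q = 91; deadweight loss = $324.
Market B: pre-tax p* = $22, q* = 64; post-tax q = 46; deadweight loss = $162.
Difference: $324 vs $162 → market A is larger by $162.

Market A, by $162.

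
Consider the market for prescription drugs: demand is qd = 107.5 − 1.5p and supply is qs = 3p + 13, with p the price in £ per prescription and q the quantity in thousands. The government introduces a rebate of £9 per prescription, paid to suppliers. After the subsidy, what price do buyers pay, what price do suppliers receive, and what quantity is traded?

Without the subsidy, 107.5 − 1.5p = 3p + 13 gives 4.5p = 94.5, so p* = £21 and q* = 76.
With a per-unit subsidy paid to suppliers, each receives p + 9 per unit sold, so supply becomes qs = 3(p + 9) + 13.
Solving gives q = 85 with buyers paying £15 and suppliers receiving £24 (the £9 wedge).

Buyers pay £15; suppliers receive £24; quantity = 85.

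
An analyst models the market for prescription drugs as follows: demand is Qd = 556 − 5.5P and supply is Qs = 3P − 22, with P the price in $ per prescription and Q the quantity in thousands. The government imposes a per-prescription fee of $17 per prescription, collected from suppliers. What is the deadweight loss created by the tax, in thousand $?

Before the tax: set 556 − 5.5P = 3P − 22 → P* = $68, Q* = 182.
With the tax collected from suppliers, supply shifts: Qs = 3(P − 17) − 22.
New equilibrium: buyers pay $74, suppliers receive $57, Q = 149. (Wedge: Pb − Ps = 17.)
Quantity falls by |ΔQ| = |182 − 149| = 33.
DWL = ½ · t · |ΔQ| = ½ · 17 · 33 = $280.5.

Deadweight loss = $280.5 thousand.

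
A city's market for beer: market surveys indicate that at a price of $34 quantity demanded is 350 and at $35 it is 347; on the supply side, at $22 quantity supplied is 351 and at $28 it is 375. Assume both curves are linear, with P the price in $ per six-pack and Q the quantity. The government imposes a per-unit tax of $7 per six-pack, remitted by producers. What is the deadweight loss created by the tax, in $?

Demand slope: (347 − 350)/(35 − 34) = -3, so Qd = 452 − 3P.
Supply slope: (375 − 351)/(28 − 22) = 4, so Qs = 4P + 263.
Without the tax, 452 − 3P = 4P + 263 gives 7P = 189, so P* = $27 and Q* = 371.
With the tax collected from producers, supply shifts: Qs = 4(P − 7) + 263.
New equilibrium: buyers pay $31, producers receive $24, Q = 359. (Wedge: Pb − Ps = 7.)
Quantity falls by |ΔQ| = |371 − 359| = 12.
DWL = ½ · t · |ΔQ| = ½ · 7 · 12 = $42.

Deadweight loss = $42.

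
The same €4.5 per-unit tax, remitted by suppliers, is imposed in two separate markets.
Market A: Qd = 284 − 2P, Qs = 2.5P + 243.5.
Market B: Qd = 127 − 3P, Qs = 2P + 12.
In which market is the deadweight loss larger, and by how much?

Market A: pre-tax P* = €9, Q* = 266; post-tax Q = 261; deadweight loss = €11.25.
Market B: pre-tax P* = €23, Q* = 58; post-tax Q = 52.6; deadweight loss = €12.15.
Difference: €11.25 vs €12.15 → market B is larger by €0.9.

Market B, by €0.9.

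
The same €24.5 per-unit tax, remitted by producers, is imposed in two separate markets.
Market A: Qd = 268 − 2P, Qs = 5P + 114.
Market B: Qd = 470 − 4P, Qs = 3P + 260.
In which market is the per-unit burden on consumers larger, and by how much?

Market A, by €7.

Market A: pre-tax P* = €22, Q* = 224; post-tax Q = 189; per-unit burden on consumers = €17.5.
Market B: pre-tax P* = €30, Q* = 350; post-tax Q = 308; per-unit burden on consumers = €10.5.
Difference: €17.5 vs €10.5 → market A is larger by €7.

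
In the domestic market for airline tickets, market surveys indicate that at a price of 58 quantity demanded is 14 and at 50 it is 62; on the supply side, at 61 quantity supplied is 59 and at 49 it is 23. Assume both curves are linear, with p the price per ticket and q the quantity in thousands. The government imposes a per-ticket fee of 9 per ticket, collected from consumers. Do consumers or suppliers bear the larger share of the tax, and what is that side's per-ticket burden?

Demand slope: (62 − 14)/(50 − 58) = -6, so qd = 362 − 6p.
Supply slope: (23 − 59)/(49 − 61) = 3, so qs = 3p − 124.
Before the tax: set 362 − 6p = 3p − 124 → p* = 54, q* = 38.
With the tax collected from consumers, demand (in seller-price terms) shifts: qd = 362 − 6(p + 9).
Solving gives q = 20 with consumers paying 57 and suppliers receiving 48 (the 9 wedge).
Per-ticket burden: consumers 3, suppliers 6.
Suppliers take the larger share because supply is less price-elastic here (demand slope 6 vs supply slope 3).
The less price-elastic side of the market bears the larger share of a per-unit tax.

Suppliers bear the larger share: 6 per ticket.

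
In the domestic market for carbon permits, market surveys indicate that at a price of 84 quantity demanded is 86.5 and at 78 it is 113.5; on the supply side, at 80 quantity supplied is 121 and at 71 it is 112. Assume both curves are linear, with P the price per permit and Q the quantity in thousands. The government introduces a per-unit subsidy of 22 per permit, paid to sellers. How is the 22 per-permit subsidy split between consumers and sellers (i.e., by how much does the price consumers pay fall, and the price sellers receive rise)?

Demand slope: (113.5 − 86.5)/(78 − 84) = -4.5, so Qd = 464.5 − 4.5P.
Supply slope: (112 − 121)/(71 − 80) = 1, so Qs = P + 41.
Before the subsidy: set 464.5 − 4.5P = P + 41 → P* = 77, Q* = 118.
With a per-unit subsidy paid to sellers, each receives P + 22 per unit sold, so supply becomes Qs = (P + 22) + 41.
New equilibrium: consumers pay 73, sellers receive 95, Q = 136. (Wedge: Pb − Ps = −22.)
Gain to consumers: 4; to sellers: 18. (They sum to 22.)

Consumers gain 4 per permit; sellers gain 18 per permit.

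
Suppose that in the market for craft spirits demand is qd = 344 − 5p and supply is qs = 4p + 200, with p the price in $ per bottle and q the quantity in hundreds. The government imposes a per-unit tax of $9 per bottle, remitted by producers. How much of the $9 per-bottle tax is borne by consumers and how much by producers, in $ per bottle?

Consumers bear $4 per bottle; producers bear $5 per bottle.

Without the tax, 344 − 5p = 4p + 200 gives 9p = 144, so p* = $16 and q* = 264.
With the tax collected from producers, supply shifts: qs = 4(p − 9) + 200.
New equilibrium: consumers pay $20, producers receive $11, q = 244. (Wedge: pb − ps = 9.)
Burden on consumers: $4; on producers: $5. (They sum to $9.)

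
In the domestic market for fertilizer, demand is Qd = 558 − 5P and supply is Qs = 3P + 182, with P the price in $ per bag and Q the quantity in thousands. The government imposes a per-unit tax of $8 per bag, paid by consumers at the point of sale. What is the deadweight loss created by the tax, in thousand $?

Before the tax: set 558 − 5P = 3P + 182 → P* = $47, Q* = 323.
With the tax collected from consumers, demand (in seller-price terms) shifts: Qd = 558 − 5(P + 8).
Solving gives Q = 308 with consumers paying $50 and sellers receiving $42 (the $8 wedge).
Quantity falls by |ΔQ| = |323 − 308| = 15.
DWL = ½ · t · |ΔQ| = ½ · 8 · 15 = $60.

Deadweight loss = $60 thousand.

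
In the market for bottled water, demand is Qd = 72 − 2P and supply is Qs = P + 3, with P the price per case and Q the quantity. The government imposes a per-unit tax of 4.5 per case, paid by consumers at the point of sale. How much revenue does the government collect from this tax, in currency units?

Without the tax, 72 − 2P = P + 3 gives 3P = 69, so P* = 23 and Q* = 26.
With the tax collected from consumers, demand (in seller-price terms) shifts: Qd = 72 − 2(P + 4.5).
Solving gives Q = 23 with consumers paying 24.5 and sellers receiving 20 (the 4.5 wedge).
Revenue = t · Q = 4.5 · 23 = 103.5.

Tax revenue = 103.5.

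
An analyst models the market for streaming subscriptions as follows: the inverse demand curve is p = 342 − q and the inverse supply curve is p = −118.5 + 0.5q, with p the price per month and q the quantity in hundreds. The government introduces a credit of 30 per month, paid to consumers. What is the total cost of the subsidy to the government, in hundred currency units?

Inverting to q(p) form: qd = 342 − p; qs = 2p + 237.
Before the subsidy: set 342 − p = 2p + 237 → p* = 35, q* = 307.
With a per-unit subsidy paid to consumers, each effectively pays p − 30, so demand becomes qd = 342 − (p − 30).
New equilibrium: consumers pay 15, producers receive 45, q = 327. (Wedge: pb − ps = −30.)
Outlay = t · Q = 30 · 327 = 9810.

Government outlay = 9810 hundred.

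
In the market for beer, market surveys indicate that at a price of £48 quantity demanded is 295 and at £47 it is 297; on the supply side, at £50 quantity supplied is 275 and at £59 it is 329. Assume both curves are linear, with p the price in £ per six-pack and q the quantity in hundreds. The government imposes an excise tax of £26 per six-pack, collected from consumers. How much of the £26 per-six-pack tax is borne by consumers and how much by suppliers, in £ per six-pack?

Consumers bear £19.5 per six-pack; suppliers bear £6.5 per six-pack.

Demand slope: (297 − 295)/(47 − 48) = -2, so qd = 391 − 2p.
Supply slope: (329 − 275)/(59 − 50) = 6, so qs = 6p − 25.
Before the tax: set 391 − 2p = 6p − 25 → p* = £52, q* = 287.
With the tax collected from consumers, demand (in seller-price terms) shifts: qd = 391 − 2(p + 26).
Solving gives q = 248 with consumers paying £71.5 and suppliers receiving £45.5 (the £26 wedge).
Burden on consumers: £19.5; on suppliers: £6.5. (They sum to £26.)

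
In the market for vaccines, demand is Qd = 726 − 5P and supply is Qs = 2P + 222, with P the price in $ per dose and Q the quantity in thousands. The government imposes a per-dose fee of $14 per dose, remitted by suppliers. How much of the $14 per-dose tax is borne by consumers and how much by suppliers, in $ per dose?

Without the tax, 726 − 5P = 2P + 222 gives 7P = 504, so P* = $72 and Q* = 366.
With the tax collected from suppliers, supply shifts: Qs = 2(P − 14) + 222.
New equilibrium: consumers pay $76, suppliers receive $62, Q = 346. (Wedge: Pb − Ps = 14.)
Burden on consumers: $4; on suppliers: $10. (They sum to $14.)

Consumers bear $4 per dose; suppliers bear $10 per dose.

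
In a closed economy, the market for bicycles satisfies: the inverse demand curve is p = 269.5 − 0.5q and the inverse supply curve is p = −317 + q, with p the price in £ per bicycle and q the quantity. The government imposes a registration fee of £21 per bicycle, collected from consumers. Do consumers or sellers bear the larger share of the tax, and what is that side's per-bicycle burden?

Rewrite in direct form: qd = 539 − 2p and qs = p + 317.
Before the tax: set 539 − 2p = p + 317 → p* = £74, q* = 391.
With the tax collected from consumers, demand (in seller-price terms) shifts: qd = 539 − 2(p + 21).
New equilibrium: consumers pay £81, sellers receive £60, q = 377. (Wedge: pb − ps = 21.)
Per-bicycle burden: consumers £7, sellers £14.
Sellers take the larger share because supply is less price-elastic here (demand slope 2 vs supply slope 1).

Sellers bear the larger share: £14 per bicycle.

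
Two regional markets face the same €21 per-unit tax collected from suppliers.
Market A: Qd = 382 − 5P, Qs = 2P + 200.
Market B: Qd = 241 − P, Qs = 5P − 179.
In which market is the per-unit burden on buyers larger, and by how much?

Market A: pre-tax P* = €26, Q* = 252; post-tax Q = 222; per-unit burden on buyers = €6.
Market B: pre-tax P* = €70, Q* = 171; post-tax Q = 153.5; per-unit burden on buyers = €17.5.
Difference: €6 vs €17.5 → market B is larger by €11.5.

Market B, by €11.5.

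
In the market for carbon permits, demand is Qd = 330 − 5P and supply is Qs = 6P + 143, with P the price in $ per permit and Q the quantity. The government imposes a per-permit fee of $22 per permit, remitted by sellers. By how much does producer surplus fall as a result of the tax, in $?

Producer surplus falls by $2150.

Before the tax: set 330 − 5P = 6P + 143 → P* = $17, Q* = 245.
With the tax collected from sellers, supply shifts: Qs = 6(P − 22) + 143.
New equilibrium: buyers pay $29, sellers receive $7, Q = 185. (Wedge: Pb − Ps = 22.)
ΔPS is the trapezoid between Q = 185 and Q = 245 of height $10: ½ · (245 + 185) · 10 = $2150.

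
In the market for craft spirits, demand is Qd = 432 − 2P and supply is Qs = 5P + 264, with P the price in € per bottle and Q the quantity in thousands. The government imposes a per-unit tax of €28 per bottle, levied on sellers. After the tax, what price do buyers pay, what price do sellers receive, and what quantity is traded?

Before the tax: set 432 − 2P = 5P + 264 → P* = €24, Q* = 384.
With the tax collected from sellers, supply shifts: Qs = 5(P − 28) + 264.
New equilibrium: buyers pay €44, sellers receive €16, Q = 344. (Wedge: Pb − Ps = 28.)
The less price-elastic side of the market bears the larger share of a per-unit tax.

Buyers pay €44; sellers receive €16; quantity = 344.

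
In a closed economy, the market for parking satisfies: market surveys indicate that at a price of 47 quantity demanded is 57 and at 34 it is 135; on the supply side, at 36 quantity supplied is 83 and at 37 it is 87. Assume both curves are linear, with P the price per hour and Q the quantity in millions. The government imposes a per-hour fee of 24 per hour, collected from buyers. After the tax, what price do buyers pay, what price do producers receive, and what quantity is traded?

Buyers pay 49.6; producers receive 25.6; quantity = 41.4.

Demand slope: (135 − 57)/(34 − 47) = -6, so Qd = 339 − 6P.
Supply slope: (87 − 83)/(37 − 36) = 4, so Qs = 4P − 61.
Without the tax, 339 − 6P = 4P − 61 gives 10P = 400, so P* = 40 and Q* = 99.
With the tax collected from buyers, demand (in seller-price terms) shifts: Qd = 339 − 6(P + 24).
Solving gives Q = 41.4 with buyers paying 49.6 and producers receiving 25.6 (the 24 wedge).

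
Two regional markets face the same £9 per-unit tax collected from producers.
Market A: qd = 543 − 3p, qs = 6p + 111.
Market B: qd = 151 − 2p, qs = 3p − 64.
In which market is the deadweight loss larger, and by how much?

Market A: pre-tax p* = £48, q* = 399; post-tax q = 381; deadweight loss = £81.
Market B: pre-tax p* = £43, q* = 65; post-tax q = 54.2; deadweight loss = £48.6.
Difference: £81 vs £48.6 → market A is larger by £32.4.

Market A, by £32.4.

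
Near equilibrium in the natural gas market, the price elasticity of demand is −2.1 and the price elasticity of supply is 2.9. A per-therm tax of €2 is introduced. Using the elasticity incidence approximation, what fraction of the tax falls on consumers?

Consumers' share ≈ 0.58.

Incidence ratio: consumers' share ≈ εs / (εs + |εd|) = 2.9 / (2.9 + 2.1) = 0.58.
Supply is the more elastic side, so consumers bear the larger share.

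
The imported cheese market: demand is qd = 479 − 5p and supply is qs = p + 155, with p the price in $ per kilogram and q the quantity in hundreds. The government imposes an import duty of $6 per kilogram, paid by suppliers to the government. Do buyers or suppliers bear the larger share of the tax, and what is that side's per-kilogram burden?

Without the tax, 479 − 5p = p + 155 gives 6p = 324, so p* = $54 and q* = 209.
With the tax collected from suppliers, supply shifts: qs = (p − 6) + 155.
New equilibrium: buyers pay $55, suppliers receive $49, q = 204. (Wedge: pb − ps = 6.)
Per-kilogram burden: buyers $1, suppliers $5.
Suppliers take the larger share because supply is less price-elastic here (demand slope 5 vs supply slope 1).

Suppliers bear the larger share: $5 per kilogram.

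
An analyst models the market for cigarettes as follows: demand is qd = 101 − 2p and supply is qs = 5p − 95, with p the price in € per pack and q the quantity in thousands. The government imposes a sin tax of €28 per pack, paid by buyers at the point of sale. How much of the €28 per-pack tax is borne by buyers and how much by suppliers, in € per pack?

Without the tax, 101 − 2p = 5p − 95 gives 7p = 196, so p* = €28 and q* = 45.
With the tax collected from buyers, demand (in seller-price terms) shifts: qd = 101 − 2(p + 28).
New equilibrium: buyers pay €48, suppliers receive €20, q = 5. (Wedge: pb − ps = 28.)
Burden on buyers: €20; on suppliers: €8. (They sum to €28.)

Buyers bear €20 per pack; suppliers bear €8 per pack.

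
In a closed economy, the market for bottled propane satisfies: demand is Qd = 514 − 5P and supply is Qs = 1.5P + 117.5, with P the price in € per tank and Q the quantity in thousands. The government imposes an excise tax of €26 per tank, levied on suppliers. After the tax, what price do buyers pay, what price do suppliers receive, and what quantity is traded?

Before the tax: set 514 − 5P = 1.5P + 117.5 → P* = €61, Q* = 209.
With the tax collected from suppliers, supply shifts: Qs = 1.5(P − 26) + 117.5.
New equilibrium: buyers pay €67, suppliers receive €41, Q = 179. (Wedge: Pb − Ps = 26.)

Buyers pay €67; suppliers receive €41; quantity = 179.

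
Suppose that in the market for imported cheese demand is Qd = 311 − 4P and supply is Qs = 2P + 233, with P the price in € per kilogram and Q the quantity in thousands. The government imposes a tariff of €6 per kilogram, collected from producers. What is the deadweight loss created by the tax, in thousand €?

Before the tax: set 311 − 4P = 2P + 233 → P* = €13, Q* = 259.
With the tax collected from producers, supply shifts: Qs = 2(P − 6) + 233.
Solving gives Q = 251 with consumers paying €15 and producers receiving €9 (the €6 wedge).
Quantity falls by |ΔQ| = |259 − 251| = 8.
DWL = ½ · t · |ΔQ| = ½ · 6 · 8 = €24.

Deadweight loss = €24 thousand.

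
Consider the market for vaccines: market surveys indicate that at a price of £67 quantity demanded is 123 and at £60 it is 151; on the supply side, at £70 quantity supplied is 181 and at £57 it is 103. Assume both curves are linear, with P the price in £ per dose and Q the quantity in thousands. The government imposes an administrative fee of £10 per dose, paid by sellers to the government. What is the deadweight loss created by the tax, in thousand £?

Demand slope: (151 − 123)/(60 − 67) = -4, so Qd = 391 − 4P.
Supply slope: (103 − 181)/(57 − 70) = 6, so Qs = 6P − 239.
Before the tax: set 391 − 4P = 6P − 239 → P* = £63, Q* = 139.
With the tax collected from sellers, supply shifts: Qs = 6(P − 10) − 239.
New equilibrium: buyers pay £69, sellers receive £59, Q = 115. (Wedge: Pb − Ps = 10.)
Quantity falls by |ΔQ| = |139 − 115| = 24.
DWL = ½ · t · |ΔQ| = ½ · 10 · 24 = £120.

Deadweight loss = £120 thousand.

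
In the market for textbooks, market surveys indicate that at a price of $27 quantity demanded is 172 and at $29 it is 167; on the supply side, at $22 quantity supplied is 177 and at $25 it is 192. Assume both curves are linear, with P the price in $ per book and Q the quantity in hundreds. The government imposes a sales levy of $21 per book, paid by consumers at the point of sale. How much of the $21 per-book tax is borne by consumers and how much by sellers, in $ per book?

Demand slope: (167 − 172)/(29 − 27) = -2.5, so Qd = 239.5 − 2.5P.
Supply slope: (192 − 177)/(25 − 22) = 5, so Qs = 5P + 67.
Before the tax: set 239.5 − 2.5P = 5P + 67 → P* = $23, Q* = 182.
With the tax collected from consumers, demand (in seller-price terms) shifts: Qd = 239.5 − 2.5(P + 21).
Solving gives Q = 147 with consumers paying $37 and sellers receiving $16 (the $21 wedge).
Burden on consumers: $14; on sellers: $7. (They sum to $21.)
The less price-elastic side of the market bears the larger share of a per-unit tax.

Consumers bear $14 per book; sellers bear $7 per book.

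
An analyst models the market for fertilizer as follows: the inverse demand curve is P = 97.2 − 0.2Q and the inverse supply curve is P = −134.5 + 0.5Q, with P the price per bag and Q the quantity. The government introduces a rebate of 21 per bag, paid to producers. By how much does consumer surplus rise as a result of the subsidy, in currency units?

Consumer surplus rises by 2076.

Inverting to Q(P) form: Qd = 486 − 5P; Qs = 2P + 269.
Without the subsidy, 486 − 5P = 2P + 269 gives 7P = 217, so P* = 31 and Q* = 331.
With a per-unit subsidy paid to producers, each receives P + 21 per unit sold, so supply becomes Qs = 2(P + 21) + 269.
New equilibrium: consumers pay 25, producers receive 46, Q = 361. (Wedge: Pb − Ps = −21.)
ΔCS is the trapezoid between Q = 361 and Q = 331 of height 6: ½ · (331 + 361) · 6 = 2076.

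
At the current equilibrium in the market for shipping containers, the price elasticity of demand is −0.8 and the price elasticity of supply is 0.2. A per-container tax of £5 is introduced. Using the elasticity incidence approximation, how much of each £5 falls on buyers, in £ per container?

Buyers bear ≈ £1 per container.

Incidence ratio: buyers' share ≈ εs / (εs + |εd|) = 0.2 / (0.2 + 0.8) = 0.2.
So buyers bear ≈ 0.2 × £5 = £1; sellers bear £4.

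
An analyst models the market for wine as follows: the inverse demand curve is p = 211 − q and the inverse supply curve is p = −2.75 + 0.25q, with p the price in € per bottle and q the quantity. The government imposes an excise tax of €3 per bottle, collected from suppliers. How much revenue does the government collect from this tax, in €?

Tax revenue = €505.8.

Rewrite in direct form: qd = 211 − p and qs = 4p + 11.
Without the tax, 211 − p = 4p + 11 gives 5p = 200, so p* = €40 and q* = 171.
With the tax collected from suppliers, supply shifts: qs = 4(p − 3) + 11.
New equilibrium: consumers pay €42.4, suppliers receive €39.4, q = 168.6. (Wedge: pb − ps = 3.)
Revenue = t · Q = 3 · 168.6 = €505.8.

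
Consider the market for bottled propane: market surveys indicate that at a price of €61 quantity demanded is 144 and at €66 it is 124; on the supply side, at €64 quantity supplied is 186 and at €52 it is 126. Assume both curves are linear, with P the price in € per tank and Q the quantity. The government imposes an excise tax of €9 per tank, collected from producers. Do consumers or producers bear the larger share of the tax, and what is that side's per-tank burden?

Demand slope: (124 − 144)/(66 − 61) = -4, so Qd = 388 − 4P.
Supply slope: (126 − 186)/(52 − 64) = 5, so Qs = 5P − 134.
Before the tax: set 388 − 4P = 5P − 134 → P* = €58, Q* = 156.
With the tax collected from producers, supply shifts: Qs = 5(P − 9) − 134.
Solving gives Q = 136 with consumers paying €63 and producers receiving €54 (the €9 wedge).
Per-tank burden: consumers €5, producers €4.
Consumers take the larger share because demand is less price-elastic here (demand slope 4 vs supply slope 5).
The less price-elastic side of the market bears the larger share of a per-unit tax.

Consumers bear the larger share: €5 per tank.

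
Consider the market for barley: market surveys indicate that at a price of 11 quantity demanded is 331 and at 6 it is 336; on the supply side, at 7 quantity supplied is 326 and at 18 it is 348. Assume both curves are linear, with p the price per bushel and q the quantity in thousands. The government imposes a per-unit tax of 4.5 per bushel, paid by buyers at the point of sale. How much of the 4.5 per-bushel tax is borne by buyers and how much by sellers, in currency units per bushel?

Buyers bear 3 per bushel; sellers bear 1.5 per bushel.

Demand slope: (336 − 331)/(6 − 11) = -1, so qd = 342 − p.
Supply slope: (348 − 326)/(18 − 7) = 2, so qs = 2p + 312.
Before the tax: set 342 − p = 2p + 312 → p* = 10, q* = 332.
With the tax collected from buyers, demand (in seller-price terms) shifts: qd = 342 − (p + 4.5).
Solving gives q = 329 with buyers paying 13 and sellers receiving 8.5 (the 4.5 wedge).
Burden on buyers: 3; on sellers: 1.5. (They sum to 4.5.)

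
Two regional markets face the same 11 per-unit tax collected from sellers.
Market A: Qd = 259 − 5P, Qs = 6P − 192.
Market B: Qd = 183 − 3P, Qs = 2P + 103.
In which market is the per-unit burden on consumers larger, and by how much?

Market A: pre-tax P* = 41, Q* = 54; post-tax Q = 24; per-unit burden on consumers = 6.
Market B: pre-tax P* = 16, Q* = 135; post-tax Q = 121.8; per-unit burden on consumers = 4.4.
Difference: 6 vs 4.4 → market A is larger by 1.6.

Market A, by 1.6.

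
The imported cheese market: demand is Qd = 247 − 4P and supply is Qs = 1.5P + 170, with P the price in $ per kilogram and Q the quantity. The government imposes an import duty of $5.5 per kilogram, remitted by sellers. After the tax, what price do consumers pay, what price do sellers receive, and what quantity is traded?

Without the tax, 247 − 4P = 1.5P + 170 gives 5.5P = 77, so P* = $14 and Q* = 191.
With the tax collected from sellers, supply shifts: Qs = 1.5(P − 5.5) + 170.
New equilibrium: consumers pay $15.5, sellers receive $10, Q = 185. (Wedge: Pb − Ps = 5.5.)

Consumers pay $15.5; sellers receive $10; quantity = 185.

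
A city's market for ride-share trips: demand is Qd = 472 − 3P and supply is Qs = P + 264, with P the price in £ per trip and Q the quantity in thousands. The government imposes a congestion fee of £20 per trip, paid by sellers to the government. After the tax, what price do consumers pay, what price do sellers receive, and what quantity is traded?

Consumers pay £57; sellers receive £37; quantity = 301.

Without the tax, 472 − 3P = P + 264 gives 4P = 208, so P* = £52 and Q* = 316.
With the tax collected from sellers, supply shifts: Qs = (P − 20) + 264.
Solving gives Q = 301 with consumers paying £57 and sellers receiving £37 (the £20 wedge).
The less price-elastic side of the market bears the larger share of a per-unit tax.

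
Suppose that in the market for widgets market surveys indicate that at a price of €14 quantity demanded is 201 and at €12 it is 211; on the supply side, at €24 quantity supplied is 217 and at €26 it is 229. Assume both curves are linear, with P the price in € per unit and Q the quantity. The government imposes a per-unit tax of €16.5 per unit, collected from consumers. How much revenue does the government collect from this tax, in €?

Tax revenue = €2244.

Demand slope: (211 − 201)/(12 − 14) = -5, so Qd = 271 − 5P.
Supply slope: (229 − 217)/(26 − 24) = 6, so Qs = 6P + 73.
Without the tax, 271 − 5P = 6P + 73 gives 11P = 198, so P* = €18 and Q* = 181.
With the tax collected from consumers, demand (in seller-price terms) shifts: Qd = 271 − 5(P + 16.5).
New equilibrium: consumers pay €27, sellers receive €10.5, Q = 136. (Wedge: Pb − Ps = 16.5.)
Revenue = t · Q = 16.5 · 136 = €2244.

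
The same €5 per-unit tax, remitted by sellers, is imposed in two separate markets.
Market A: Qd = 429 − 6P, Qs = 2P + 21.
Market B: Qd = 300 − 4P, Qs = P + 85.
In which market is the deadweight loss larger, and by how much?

Market A: pre-tax P* = €51, Q* = 123; post-tax Q = 115.5; deadweight loss = €18.75.
Market B: pre-tax P* = €43, Q* = 128; post-tax Q = 124; deadweight loss = €10.
Difference: €18.75 vs €10 → market A is larger by €8.75.

Market A, by €8.75.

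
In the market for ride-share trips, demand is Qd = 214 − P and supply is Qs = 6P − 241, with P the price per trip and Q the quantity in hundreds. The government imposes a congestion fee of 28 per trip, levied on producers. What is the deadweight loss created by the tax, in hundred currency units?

Before the tax: set 214 − P = 6P − 241 → P* = 65, Q* = 149.
With the tax collected from producers, supply shifts: Qs = 6(P − 28) − 241.
Solving gives Q = 125 with buyers paying 89 and producers receiving 61 (the 28 wedge).
Quantity falls by |ΔQ| = |149 − 125| = 24.
DWL = ½ · t · |ΔQ| = ½ · 28 · 24 = 336.

Deadweight loss = 336 hundred.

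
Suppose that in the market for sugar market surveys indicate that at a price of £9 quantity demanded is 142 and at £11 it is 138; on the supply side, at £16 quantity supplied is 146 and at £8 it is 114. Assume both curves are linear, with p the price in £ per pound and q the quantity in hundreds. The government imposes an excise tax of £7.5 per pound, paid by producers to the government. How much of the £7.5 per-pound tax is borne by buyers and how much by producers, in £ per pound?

Buyers bear £5 per pound; producers bear £2.5 per pound.

Demand slope: (138 − 142)/(11 − 9) = -2, so qd = 160 − 2p.
Supply slope: (114 − 146)/(8 − 16) = 4, so qs = 4p + 82.
Before the tax: set 160 − 2p = 4p + 82 → p* = £13, q* = 134.
With the tax collected from producers, supply shifts: qs = 4(p − 7.5) + 82.
Solving gives q = 124 with buyers paying £18 and producers receiving £10.5 (the £7.5 wedge).
Burden on buyers: £5; on producers: £2.5. (They sum to £7.5.)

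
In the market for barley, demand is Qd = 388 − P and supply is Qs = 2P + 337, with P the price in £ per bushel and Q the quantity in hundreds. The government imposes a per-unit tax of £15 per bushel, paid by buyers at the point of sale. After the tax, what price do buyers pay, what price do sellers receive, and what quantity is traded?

Before the tax: set 388 − P = 2P + 337 → P* = £17, Q* = 371.
With the tax collected from buyers, demand (in seller-price terms) shifts: Qd = 388 − (P + 15).
Solving gives Q = 361 with buyers paying £27 and sellers receiving £12 (the £15 wedge).

Buyers pay £27; sellers receive £12; quantity = 361.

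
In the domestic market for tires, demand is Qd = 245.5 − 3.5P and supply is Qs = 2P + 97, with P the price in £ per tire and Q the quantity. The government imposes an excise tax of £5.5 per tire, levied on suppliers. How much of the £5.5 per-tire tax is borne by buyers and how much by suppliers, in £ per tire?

Without the tax, 245.5 − 3.5P = 2P + 97 gives 5.5P = 148.5, so P* = £27 and Q* = 151.
With the tax collected from suppliers, supply shifts: Qs = 2(P − 5.5) + 97.
Solving gives Q = 144 with buyers paying £29 and suppliers receiving £23.5 (the £5.5 wedge).
Burden on buyers: £2; on suppliers: £3.5. (They sum to £5.5.)
The less price-elastic side of the market bears the larger share of a per-unit tax.

Buyers bear £2 per tire; suppliers bear £3.5 per tire.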